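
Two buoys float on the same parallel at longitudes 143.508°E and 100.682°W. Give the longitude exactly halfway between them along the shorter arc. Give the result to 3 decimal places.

158.587°W

Signed shortest Δλ from +143.508° to -100.682° is +115.810°.
Midpoint longitude = +143.508° + (+115.810°)/2 = +143.508° + 57.905° = +201.413°.
Normalise into (−180°, 180°]: -158.587°.
(The naïve average (+143.508 + -100.682)/2 = 21.413° is on the wrong side of the globe.)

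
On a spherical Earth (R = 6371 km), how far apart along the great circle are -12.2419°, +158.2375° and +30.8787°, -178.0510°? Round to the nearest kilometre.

5423 km

Δλ = -178.0510 − 158.2375 = -336.2885°; wrapped into (−180°, 180°]: 23.7115°.
Δφ = 30.8787 − -12.2419 = 43.1206°.
a = sin²(Δφ/2) + cos φ₁ · cos φ₂ · sin²(Δλ/2) = 0.170444.
c = 2·atan2(√a, √(1−a)) = 0.85116 rad → d = 6371·c ≈ 5422.74 km.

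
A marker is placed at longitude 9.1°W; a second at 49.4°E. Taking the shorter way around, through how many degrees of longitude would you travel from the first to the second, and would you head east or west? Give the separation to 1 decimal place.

58.5° east

Raw difference: 49.4 − -9.1 = 58.5°.
Normalise into (−180°, 180°]: 58.5° stays 58.5°.
Positive ⇒ the second point lies to the east; separation 58.5°.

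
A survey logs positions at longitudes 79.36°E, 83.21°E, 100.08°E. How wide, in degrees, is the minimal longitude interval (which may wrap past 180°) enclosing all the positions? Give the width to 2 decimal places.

Sort the longitudes: +79.36°, +83.21°, +100.08°.
Eastward gaps between consecutive values (wrapping around): 3.85°, 16.87°, 339.28°.
Largest gap = 339.28° ⇒ minimal covering band is its complement: 360° − 339.28° = 20.72°.
Band runs from +79.36° eastward to +100.08°.

20.72°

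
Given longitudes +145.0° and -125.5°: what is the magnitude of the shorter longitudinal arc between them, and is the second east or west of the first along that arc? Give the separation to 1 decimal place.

89.5° east

Raw difference: -125.5 − 145.0 = -270.5°.
Normalise into (−180°, 180°]: -270.5° + 360° = 89.5°.
Positive ⇒ the second point lies to the east; separation 89.5°.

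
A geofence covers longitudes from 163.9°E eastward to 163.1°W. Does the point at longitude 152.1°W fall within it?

Band width going east from +163.9° to -163.1°: ((-163.1 − 163.9) mod 360) = 33.0°.
Offset of -152.1° east of the west edge: ((-152.1 − 163.9) mod 360) = 44.0°.
44.0° > 33.0° ⇒ outside.

No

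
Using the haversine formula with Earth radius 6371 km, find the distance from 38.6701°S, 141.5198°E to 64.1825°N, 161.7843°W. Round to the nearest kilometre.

Δλ = -161.7843 − 141.5198 = -303.3041°; wrapped into (−180°, 180°]: 56.6959°.
Δφ = 64.1825 − -38.6701 = 102.8526°.
a = sin²(Δφ/2) + cos φ₁ · cos φ₂ · sin²(Δλ/2) = 0.687883.
c = 2·atan2(√a, √(1−a)) = 1.95602 rad → d = 6371·c ≈ 12461.80 km.

12462 km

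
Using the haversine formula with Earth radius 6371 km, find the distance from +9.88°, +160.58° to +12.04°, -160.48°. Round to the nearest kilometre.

4254 km

Δλ = -160.48 − 160.58 = -321.06°; wrapped into (−180°, 180°]: 38.94°.
Δφ = 12.04 − 9.88 = 2.16°.
a = sin²(Δφ/2) + cos φ₁ · cos φ₂ · sin²(Δλ/2) = 0.107398.
c = 2·atan2(√a, √(1−a)) = 0.66777 rad → d = 6371·c ≈ 4254.36 km.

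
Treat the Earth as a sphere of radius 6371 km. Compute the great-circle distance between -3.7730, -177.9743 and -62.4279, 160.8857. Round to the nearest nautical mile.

Δλ = 160.8857 − -177.9743 = 338.8600°; wrapped into (−180°, 180°]: -21.1400°.
Δφ = -62.4279 − -3.7730 = -58.6549°.
a = sin²(Δφ/2) + cos φ₁ · cos φ₂ · sin²(Δλ/2) = 0.255445.
c = 2·atan2(√a, √(1−a)) = 1.05973 rad → d = 6371·c ≈ 6751.53 km ≈ 3645.53 nmi.

3646 nmi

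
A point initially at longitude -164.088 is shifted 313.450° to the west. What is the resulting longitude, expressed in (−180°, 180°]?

-117.538°

Start at -164.088°; shift −313.450° → -477.538°.
-477.538° lies outside (−180°, 180°]; add 360° → -117.538°.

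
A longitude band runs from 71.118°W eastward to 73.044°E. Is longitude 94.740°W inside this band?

Band width going east from -71.118° to +73.044°: ((73.044 − -71.118) mod 360) = 144.162°.
Offset of -94.740° east of the west edge: ((-94.740 − -71.118) mod 360) = 336.378°.
336.378° > 144.162° ⇒ outside.

No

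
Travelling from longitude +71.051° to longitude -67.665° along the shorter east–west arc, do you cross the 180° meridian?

Signed shortest Δλ = ((-67.665 − 71.051 + 180) mod 360) − 180 = -138.716°.
Going west by 138.716° from +71.051° reaches -67.665° without touching 180°.

No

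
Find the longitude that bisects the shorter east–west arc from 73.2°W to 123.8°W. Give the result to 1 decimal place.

Signed shortest Δλ from -73.2° to -123.8° is -50.6°.
Midpoint longitude = -73.2° + (-50.6°)/2 = -73.2° − 25.3° = -98.5°.

98.5°W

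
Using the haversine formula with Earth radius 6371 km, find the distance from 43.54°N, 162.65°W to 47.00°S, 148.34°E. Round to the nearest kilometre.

Δλ = 148.34 − -162.65 = 310.99°; wrapped into (−180°, 180°]: -49.01°.
Δφ = -47.00 − 43.54 = -90.54°.
a = sin²(Δφ/2) + cos φ₁ · cos φ₂ · sin²(Δλ/2) = 0.589763.
c = 2·atan2(√a, √(1−a)) = 1.75130 rad → d = 6371·c ≈ 11157.54 km.

11158 km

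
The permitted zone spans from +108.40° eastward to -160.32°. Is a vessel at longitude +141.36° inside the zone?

Yes

Band width going east from +108.40° to -160.32°: ((-160.32 − 108.40) mod 360) = 91.28°.
Offset of +141.36° east of the west edge: ((141.36 − 108.40) mod 360) = 32.96°.
32.96° ≤ 91.28° ⇒ inside.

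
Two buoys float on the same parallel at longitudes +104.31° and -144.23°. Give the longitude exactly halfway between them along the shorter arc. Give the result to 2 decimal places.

+160.04°

Signed shortest Δλ from +104.31° to -144.23° is +111.46°.
Midpoint longitude = +104.31° + (+111.46°)/2 = +104.31° + 55.73° = +160.04°.
(The naïve average (+104.31 + -144.23)/2 = -19.96° is on the wrong side of the globe.)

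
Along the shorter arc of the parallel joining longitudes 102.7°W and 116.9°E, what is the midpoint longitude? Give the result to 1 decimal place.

Signed shortest Δλ from -102.7° to +116.9° is -140.4°.
Midpoint longitude = -102.7° + (-140.4°)/2 = -102.7° − 70.2° = -172.9°.
(The naïve average (-102.7 + +116.9)/2 = 7.1° is on the wrong side of the globe.)

172.9°W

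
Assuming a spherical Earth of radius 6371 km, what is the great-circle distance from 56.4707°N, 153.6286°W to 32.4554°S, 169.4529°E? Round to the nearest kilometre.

Δλ = 169.4529 − -153.6286 = 323.0815°; wrapped into (−180°, 180°]: -36.9185°.
Δφ = -32.4554 − 56.4707 = -88.9261°.
a = sin²(Δφ/2) + cos φ₁ · cos φ₂ · sin²(Δλ/2) = 0.537357.
c = 2·atan2(√a, √(1−a)) = 1.64558 rad → d = 6371·c ≈ 10483.99 km.

10484 km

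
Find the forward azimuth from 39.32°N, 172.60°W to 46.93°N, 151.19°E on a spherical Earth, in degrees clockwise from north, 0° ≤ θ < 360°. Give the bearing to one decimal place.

Δλ = 151.19 − -172.60 = 323.79°; wrapped into (−180°, 180°]: -36.21°.
θ = atan2( sin Δλ · cos φ₂ , cos φ₁ · sin φ₂ − sin φ₁ · cos φ₂ · cos Δλ )
  = atan2(-0.40342, 0.21601) = -61.834° → normalised to [0°, 360°): 298.166°.

298.2°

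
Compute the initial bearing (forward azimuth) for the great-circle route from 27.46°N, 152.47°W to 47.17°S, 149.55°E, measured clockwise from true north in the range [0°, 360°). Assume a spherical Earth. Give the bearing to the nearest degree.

215°

Δλ = 149.55 − -152.47 = 302.02°; wrapped into (−180°, 180°]: -57.98°.
θ = atan2( sin Δλ · cos φ₂ , cos φ₁ · sin φ₂ − sin φ₁ · cos φ₂ · cos Δλ )
  = atan2(-0.57640, -0.81696) = -144.796° → normalised to [0°, 360°): 215.204°.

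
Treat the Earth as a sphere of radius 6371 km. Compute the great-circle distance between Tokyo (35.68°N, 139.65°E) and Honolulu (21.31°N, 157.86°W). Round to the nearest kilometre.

Δλ = -157.86 − 139.65 = -297.51°; wrapped into (−180°, 180°]: 62.49°.
Δφ = 21.31 − 35.68 = -14.37°.
a = sin²(Δφ/2) + cos φ₁ · cos φ₂ · sin²(Δλ/2) = 0.219245.
c = 2·atan2(√a, √(1−a)) = 0.97459 rad → d = 6371·c ≈ 6209.10 km.

6209 km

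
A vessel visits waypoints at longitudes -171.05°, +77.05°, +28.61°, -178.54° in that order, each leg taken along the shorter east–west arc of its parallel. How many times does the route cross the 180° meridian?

2

Leg 1: -171.05° → +77.05°, shortest Δλ = -111.9° (west) — crosses 180°.
Leg 2: +77.05° → +28.61°, shortest Δλ = -48.44° (west) — does not cross 180°.
Leg 3: +28.61° → -178.54°, shortest Δλ = 152.85° (east) — crosses 180°.
Total crossings: 2.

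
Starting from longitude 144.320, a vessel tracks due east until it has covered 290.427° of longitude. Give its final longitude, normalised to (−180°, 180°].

Start at +144.320°; shift +290.427° → +434.747°.
+434.747° lies outside (−180°, 180°]; subtract 360° → +74.747°.

+74.747°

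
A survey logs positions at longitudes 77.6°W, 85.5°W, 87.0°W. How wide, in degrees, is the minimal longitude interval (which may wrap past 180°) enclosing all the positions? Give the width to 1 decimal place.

9.4°

Sort the longitudes: -87.0°, -85.5°, -77.6°.
Eastward gaps between consecutive values (wrapping around): 1.5°, 7.9°, 350.6°.
Largest gap = 350.6° ⇒ minimal covering band is its complement: 360° − 350.6° = 9.4°.
Band runs from -87.0° eastward to -77.6°.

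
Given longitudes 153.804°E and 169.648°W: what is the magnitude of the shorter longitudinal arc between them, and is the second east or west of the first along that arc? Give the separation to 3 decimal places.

36.548° east

Raw difference: -169.648 − 153.804 = -323.452°.
Normalise into (−180°, 180°]: -323.452° + 360° = 36.548°.
Positive ⇒ the second point lies to the east; separation 36.548°.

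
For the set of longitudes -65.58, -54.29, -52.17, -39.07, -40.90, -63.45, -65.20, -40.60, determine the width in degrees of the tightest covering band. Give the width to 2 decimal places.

26.51°

Sort the longitudes: -65.58°, -65.20°, -63.45°, -54.29°, -52.17°, -40.90°, -40.60°, -39.07°.
Eastward gaps between consecutive values (wrapping around): 0.38°, 1.75°, 9.16°, 2.12°, 11.27°, 0.30°, 1.53°, 333.49°.
Largest gap = 333.49° ⇒ minimal covering band is its complement: 360° − 333.49° = 26.51°.
Band runs from -65.58° eastward to -39.07°.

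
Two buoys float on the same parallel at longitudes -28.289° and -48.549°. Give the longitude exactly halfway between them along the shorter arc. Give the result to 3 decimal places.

-38.419°

Signed shortest Δλ from -28.289° to -48.549° is -20.260°.
Midpoint longitude = -28.289° + (-20.260°)/2 = -28.289° − 10.130° = -38.419°.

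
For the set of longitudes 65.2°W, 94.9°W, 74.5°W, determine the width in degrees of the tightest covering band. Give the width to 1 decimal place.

Sort the longitudes: -94.9°, -74.5°, -65.2°.
Eastward gaps between consecutive values (wrapping around): 20.4°, 9.3°, 330.3°.
Largest gap = 330.3° ⇒ minimal covering band is its complement: 360° − 330.3° = 29.7°.
Band runs from -94.9° eastward to -65.2°.

29.7°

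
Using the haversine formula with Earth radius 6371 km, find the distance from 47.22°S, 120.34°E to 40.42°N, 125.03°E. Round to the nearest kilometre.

9756 km

Δλ = 125.03 − 120.34 = 4.69°.
Δφ = 40.42 − -47.22 = 87.64°.
a = sin²(Δφ/2) + cos φ₁ · cos φ₂ · sin²(Δλ/2) = 0.480277.
c = 2·atan2(√a, √(1−a)) = 1.53134 rad → d = 6371·c ≈ 9756.16 km.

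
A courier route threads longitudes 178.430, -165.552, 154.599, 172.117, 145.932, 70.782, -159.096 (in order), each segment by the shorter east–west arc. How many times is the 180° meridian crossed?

Leg 1: +178.430° → -165.552°, shortest Δλ = 16.018° (east) — crosses 180°.
Leg 2: -165.552° → +154.599°, shortest Δλ = -39.849° (west) — crosses 180°.
Leg 3: +154.599° → +172.117°, shortest Δλ = 17.518° (east) — does not cross 180°.
Leg 4: +172.117° → +145.932°, shortest Δλ = -26.185° (west) — does not cross 180°.
Leg 5: +145.932° → +70.782°, shortest Δλ = -75.15° (west) — does not cross 180°.
Leg 6: +70.782° → -159.096°, shortest Δλ = 130.122° (east) — crosses 180°.
Total crossings: 3.

3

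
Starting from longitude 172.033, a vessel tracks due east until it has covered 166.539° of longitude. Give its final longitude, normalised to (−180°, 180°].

-21.428°

Start at +172.033°; shift +166.539° → +338.572°.
+338.572° lies outside (−180°, 180°]; subtract 360° → -21.428°.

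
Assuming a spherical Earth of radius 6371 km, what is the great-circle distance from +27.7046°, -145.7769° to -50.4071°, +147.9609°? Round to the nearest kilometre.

Δλ = 147.9609 − -145.7769 = 293.7378°; wrapped into (−180°, 180°]: -66.2622°.
Δφ = -50.4071 − 27.7046 = -78.1117°.
a = sin²(Δφ/2) + cos φ₁ · cos φ₂ · sin²(Δλ/2) = 0.565557.
c = 2·atan2(√a, √(1−a)) = 1.70229 rad → d = 6371·c ≈ 10845.28 km.

10845 km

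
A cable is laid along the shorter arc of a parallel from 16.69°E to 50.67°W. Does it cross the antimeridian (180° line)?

Signed shortest Δλ = ((-50.67 − 16.69 + 180) mod 360) − 180 = -67.36°.
Going west by 67.36° from +16.69° reaches -50.67° without touching 180°.

No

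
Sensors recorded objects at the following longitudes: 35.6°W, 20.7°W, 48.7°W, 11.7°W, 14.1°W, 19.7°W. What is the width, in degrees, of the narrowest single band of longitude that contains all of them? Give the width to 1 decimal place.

37.0°

Sort the longitudes: -48.7°, -35.6°, -20.7°, -19.7°, -14.1°, -11.7°.
Eastward gaps between consecutive values (wrapping around): 13.1°, 14.9°, 1.0°, 5.6°, 2.4°, 323.0°.
Largest gap = 323.0° ⇒ minimal covering band is its complement: 360° − 323.0° = 37.0°.
Band runs from -48.7° eastward to -11.7°.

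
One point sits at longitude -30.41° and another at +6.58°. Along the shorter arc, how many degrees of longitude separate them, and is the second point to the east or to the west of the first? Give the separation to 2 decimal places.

36.99° east

Raw difference: 6.58 − -30.41 = 36.99°.
Normalise into (−180°, 180°]: 36.99° stays 36.99°.
Positive ⇒ the second point lies to the east; separation 36.99°.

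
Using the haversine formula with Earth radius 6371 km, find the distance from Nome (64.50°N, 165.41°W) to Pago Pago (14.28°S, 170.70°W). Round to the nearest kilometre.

Δλ = -170.70 − -165.41 = -5.29°.
Δφ = -14.28 − 64.50 = -78.78°.
a = sin²(Δφ/2) + cos φ₁ · cos φ₂ · sin²(Δλ/2) = 0.403600.
c = 2·atan2(√a, √(1−a)) = 1.37678 rad → d = 6371·c ≈ 8771.48 km.

8771 km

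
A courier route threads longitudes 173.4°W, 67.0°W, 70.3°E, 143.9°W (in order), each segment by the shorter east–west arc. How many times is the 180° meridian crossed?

Leg 1: -173.4° → -67.0°, shortest Δλ = 106.4° (east) — does not cross 180°.
Leg 2: -67.0° → +70.3°, shortest Δλ = 137.3° (east) — does not cross 180°.
Leg 3: +70.3° → -143.9°, shortest Δλ = 145.8° (east) — crosses 180°.
Total crossings: 1.

1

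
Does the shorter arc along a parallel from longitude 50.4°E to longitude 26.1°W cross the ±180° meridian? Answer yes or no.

No

Signed shortest Δλ = ((-26.1 − 50.4 + 180) mod 360) − 180 = -76.5°.
Going west by 76.5° from +50.4° reaches -26.1° without touching 180°.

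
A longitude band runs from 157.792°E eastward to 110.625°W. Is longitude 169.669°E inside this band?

Yes

Band width going east from +157.792° to -110.625°: ((-110.625 − 157.792) mod 360) = 91.583°.
Offset of +169.669° east of the west edge: ((169.669 − 157.792) mod 360) = 11.877°.
11.877° ≤ 91.583° ⇒ inside.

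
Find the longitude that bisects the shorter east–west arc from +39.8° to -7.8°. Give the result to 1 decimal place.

Signed shortest Δλ from +39.8° to -7.8° is -47.6°.
Midpoint longitude = +39.8° + (-47.6°)/2 = +39.8° − 23.8° = +16.0°.

+16.0°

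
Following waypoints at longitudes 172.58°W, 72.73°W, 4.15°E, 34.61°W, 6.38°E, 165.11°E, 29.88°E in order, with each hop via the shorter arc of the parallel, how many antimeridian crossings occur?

Leg 1: -172.58° → -72.73°, shortest Δλ = 99.85° (east) — does not cross 180°.
Leg 2: -72.73° → +4.15°, shortest Δλ = 76.88° (east) — does not cross 180°.
Leg 3: +4.15° → -34.61°, shortest Δλ = -38.76° (west) — does not cross 180°.
Leg 4: -34.61° → +6.38°, shortest Δλ = 40.99° (east) — does not cross 180°.
Leg 5: +6.38° → +165.11°, shortest Δλ = 158.73° (east) — does not cross 180°.
Leg 6: +165.11° → +29.88°, shortest Δλ = -135.23° (west) — does not cross 180°.
Total crossings: 0.

0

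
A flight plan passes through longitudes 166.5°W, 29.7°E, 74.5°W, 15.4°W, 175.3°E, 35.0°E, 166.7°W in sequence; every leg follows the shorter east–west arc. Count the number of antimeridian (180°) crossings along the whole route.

3

Leg 1: -166.5° → +29.7°, shortest Δλ = -163.8° (west) — crosses 180°.
Leg 2: +29.7° → -74.5°, shortest Δλ = -104.2° (west) — does not cross 180°.
Leg 3: -74.5° → -15.4°, shortest Δλ = 59.1° (east) — does not cross 180°.
Leg 4: -15.4° → +175.3°, shortest Δλ = -169.3° (west) — crosses 180°.
Leg 5: +175.3° → +35.0°, shortest Δλ = -140.3° (west) — does not cross 180°.
Leg 6: +35.0° → -166.7°, shortest Δλ = 158.3° (east) — crosses 180°.
Total crossings: 3.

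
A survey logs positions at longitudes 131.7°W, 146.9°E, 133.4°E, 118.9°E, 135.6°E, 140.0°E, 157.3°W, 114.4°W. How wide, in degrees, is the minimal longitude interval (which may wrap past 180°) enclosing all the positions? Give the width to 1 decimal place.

126.7°

Sort the longitudes: -157.3°, -131.7°, -114.4°, +118.9°, +133.4°, +135.6°, +140.0°, +146.9°.
Eastward gaps between consecutive values (wrapping around): 25.6°, 17.3°, 233.3°, 14.5°, 2.2°, 4.4°, 6.9°, 55.8°.
Largest gap = 233.3° ⇒ minimal covering band is its complement: 360° − 233.3° = 126.7°.
Band runs from +118.9° eastward to -114.4°, crossing the antimeridian.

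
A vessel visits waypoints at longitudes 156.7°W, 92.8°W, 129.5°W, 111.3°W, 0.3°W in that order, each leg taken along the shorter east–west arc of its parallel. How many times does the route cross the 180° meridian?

Leg 1: -156.7° → -92.8°, shortest Δλ = 63.9° (east) — does not cross 180°.
Leg 2: -92.8° → -129.5°, shortest Δλ = -36.7° (west) — does not cross 180°.
Leg 3: -129.5° → -111.3°, shortest Δλ = 18.2° (east) — does not cross 180°.
Leg 4: -111.3° → -0.3°, shortest Δλ = 111.0° (east) — does not cross 180°.
Total crossings: 0.

0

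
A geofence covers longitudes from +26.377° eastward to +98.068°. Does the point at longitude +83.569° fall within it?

Yes

Band width going east from +26.377° to +98.068°: ((98.068 − 26.377) mod 360) = 71.691°.
Offset of +83.569° east of the west edge: ((83.569 − 26.377) mod 360) = 57.192°.
57.192° ≤ 71.691° ⇒ inside.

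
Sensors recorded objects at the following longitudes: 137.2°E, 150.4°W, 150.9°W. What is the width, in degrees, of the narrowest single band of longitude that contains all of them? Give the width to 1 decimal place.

Sort the longitudes: -150.9°, -150.4°, +137.2°.
Eastward gaps between consecutive values (wrapping around): 0.5°, 287.6°, 71.9°.
Largest gap = 287.6° ⇒ minimal covering band is its complement: 360° − 287.6° = 72.4°.
Band runs from +137.2° eastward to -150.4°, crossing the antimeridian.

72.4°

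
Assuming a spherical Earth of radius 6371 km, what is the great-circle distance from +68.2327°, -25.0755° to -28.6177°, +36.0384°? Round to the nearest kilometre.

11866 km

Δλ = 36.0384 − -25.0755 = 61.1139°.
Δφ = -28.6177 − 68.2327 = -96.8504°.
a = sin²(Δφ/2) + cos φ₁ · cos φ₂ · sin²(Δλ/2) = 0.643778.
c = 2·atan2(√a, √(1−a)) = 1.86247 rad → d = 6371·c ≈ 11865.80 km.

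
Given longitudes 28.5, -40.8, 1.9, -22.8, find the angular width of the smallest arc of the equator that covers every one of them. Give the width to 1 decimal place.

69.3°

Sort the longitudes: -40.8°, -22.8°, +1.9°, +28.5°.
Eastward gaps between consecutive values (wrapping around): 18.0°, 24.7°, 26.6°, 290.7°.
Largest gap = 290.7° ⇒ minimal covering band is its complement: 360° − 290.7° = 69.3°.
Band runs from -40.8° eastward to +28.5°.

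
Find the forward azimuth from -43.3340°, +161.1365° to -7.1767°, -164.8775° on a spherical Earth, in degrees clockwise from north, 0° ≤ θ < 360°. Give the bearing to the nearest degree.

49°

Δλ = -164.8775 − 161.1365 = -326.0140°; wrapped into (−180°, 180°]: 33.9860°.
θ = atan2( sin Δλ · cos φ₂ , cos φ₁ · sin φ₂ − sin φ₁ · cos φ₂ · cos Δλ )
  = atan2(0.55461, 0.47369) = 49.499° → normalised to [0°, 360°): 49.499°.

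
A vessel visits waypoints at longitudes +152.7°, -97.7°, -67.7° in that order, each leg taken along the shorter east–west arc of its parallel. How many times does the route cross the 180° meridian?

Leg 1: +152.7° → -97.7°, shortest Δλ = 109.6° (east) — crosses 180°.
Leg 2: -97.7° → -67.7°, shortest Δλ = 30.0° (east) — does not cross 180°.
Total crossings: 1.

1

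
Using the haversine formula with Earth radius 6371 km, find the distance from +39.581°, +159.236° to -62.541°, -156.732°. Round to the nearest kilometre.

12015 km

Δλ = -156.732 − 159.236 = -315.968°; wrapped into (−180°, 180°]: 44.032°.
Δφ = -62.541 − 39.581 = -102.122°.
a = sin²(Δφ/2) + cos φ₁ · cos φ₂ · sin²(Δλ/2) = 0.654938.
c = 2·atan2(√a, √(1−a)) = 1.88586 rad → d = 6371·c ≈ 12014.81 km.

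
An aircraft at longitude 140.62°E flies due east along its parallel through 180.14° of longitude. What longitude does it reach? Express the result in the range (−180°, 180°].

Start at +140.62°; shift +180.14° → +320.76°.
+320.76° lies outside (−180°, 180°]; subtract 360° → -39.24°.

39.24°W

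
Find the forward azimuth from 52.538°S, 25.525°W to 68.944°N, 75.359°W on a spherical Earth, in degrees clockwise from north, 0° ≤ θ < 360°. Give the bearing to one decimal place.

339.9°

Δλ = -75.359 − -25.525 = -49.834°.
θ = atan2( sin Δλ · cos φ₂ , cos φ₁ · sin φ₂ − sin φ₁ · cos φ₂ · cos Δλ )
  = atan2(-0.27455, 0.75157) = -20.068° → normalised to [0°, 360°): 339.932°.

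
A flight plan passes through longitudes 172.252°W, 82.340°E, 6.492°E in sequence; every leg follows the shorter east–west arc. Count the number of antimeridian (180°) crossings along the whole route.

Leg 1: -172.252° → +82.340°, shortest Δλ = -105.408° (west) — crosses 180°.
Leg 2: +82.340° → +6.492°, shortest Δλ = -75.848° (west) — does not cross 180°.
Total crossings: 1.

1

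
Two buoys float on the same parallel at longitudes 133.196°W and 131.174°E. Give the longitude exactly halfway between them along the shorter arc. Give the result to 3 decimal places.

178.989°E

Signed shortest Δλ from -133.196° to +131.174° is -95.630°.
Midpoint longitude = -133.196° + (-95.630°)/2 = -133.196° − 47.815° = -181.011°.
Normalise into (−180°, 180°]: +178.989°.
(The naïve average (-133.196 + +131.174)/2 = -1.011° is on the wrong side of the globe.)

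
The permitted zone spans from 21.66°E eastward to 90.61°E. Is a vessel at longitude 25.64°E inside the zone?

Yes

Band width going east from +21.66° to +90.61°: ((90.61 − 21.66) mod 360) = 68.95°.
Offset of +25.64° east of the west edge: ((25.64 − 21.66) mod 360) = 3.98°.
3.98° ≤ 68.95° ⇒ inside.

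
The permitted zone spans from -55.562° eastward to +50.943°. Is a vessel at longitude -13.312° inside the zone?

Yes

Band width going east from -55.562° to +50.943°: ((50.943 − -55.562) mod 360) = 106.505°.
Offset of -13.312° east of the west edge: ((-13.312 − -55.562) mod 360) = 42.250°.
42.250° ≤ 106.505° ⇒ inside.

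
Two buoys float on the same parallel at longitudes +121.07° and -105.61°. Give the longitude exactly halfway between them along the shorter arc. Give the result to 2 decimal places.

-172.27°

Signed shortest Δλ from +121.07° to -105.61° is +133.32°.
Midpoint longitude = +121.07° + (+133.32°)/2 = +121.07° + 66.66° = +187.73°.
Normalise into (−180°, 180°]: -172.27°.
(The naïve average (+121.07 + -105.61)/2 = 7.73° is on the wrong side of the globe.)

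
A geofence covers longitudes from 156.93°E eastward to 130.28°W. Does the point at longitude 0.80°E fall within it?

No

Band width going east from +156.93° to -130.28°: ((-130.28 − 156.93) mod 360) = 72.79°.
Offset of +0.80° east of the west edge: ((0.80 − 156.93) mod 360) = 203.87°.
203.87° > 72.79° ⇒ outside.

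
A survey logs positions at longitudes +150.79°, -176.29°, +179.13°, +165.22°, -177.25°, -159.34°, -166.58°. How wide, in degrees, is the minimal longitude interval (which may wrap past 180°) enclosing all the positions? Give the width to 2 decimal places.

49.87°

Sort the longitudes: -177.25°, -176.29°, -166.58°, -159.34°, +150.79°, +165.22°, +179.13°.
Eastward gaps between consecutive values (wrapping around): 0.96°, 9.71°, 7.24°, 310.13°, 14.43°, 13.91°, 3.62°.
Largest gap = 310.13° ⇒ minimal covering band is its complement: 360° − 310.13° = 49.87°.
Band runs from +150.79° eastward to -159.34°, crossing the antimeridian.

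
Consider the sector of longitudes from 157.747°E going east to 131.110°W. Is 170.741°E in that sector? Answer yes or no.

Yes

Band width going east from +157.747° to -131.110°: ((-131.110 − 157.747) mod 360) = 71.143°.
Offset of +170.741° east of the west edge: ((170.741 − 157.747) mod 360) = 12.994°.
12.994° ≤ 71.143° ⇒ inside.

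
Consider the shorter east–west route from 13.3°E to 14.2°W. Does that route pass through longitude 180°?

Signed shortest Δλ = ((-14.2 − 13.3 + 180) mod 360) − 180 = -27.5°.
Going west by 27.5° from +13.3° reaches -14.2° without touching 180°.

No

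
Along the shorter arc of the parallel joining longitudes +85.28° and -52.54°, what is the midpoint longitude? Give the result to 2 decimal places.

+16.37°

Signed shortest Δλ from +85.28° to -52.54° is -137.82°.
Midpoint longitude = +85.28° + (-137.82°)/2 = +85.28° − 68.91° = +16.37°.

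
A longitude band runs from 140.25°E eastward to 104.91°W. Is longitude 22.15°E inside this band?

Band width going east from +140.25° to -104.91°: ((-104.91 − 140.25) mod 360) = 114.84°.
Offset of +22.15° east of the west edge: ((22.15 − 140.25) mod 360) = 241.90°.
241.90° > 114.84° ⇒ outside.

No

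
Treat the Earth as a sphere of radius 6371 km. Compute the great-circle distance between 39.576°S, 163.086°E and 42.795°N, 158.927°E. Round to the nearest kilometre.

Δλ = 158.927 − 163.086 = -4.159°.
Δφ = 42.795 − -39.576 = 82.371°.
a = sin²(Δφ/2) + cos φ₁ · cos φ₂ · sin²(Δλ/2) = 0.434366.
c = 2·atan2(√a, √(1−a)) = 1.43915 rad → d = 6371·c ≈ 9168.81 km.

9169 km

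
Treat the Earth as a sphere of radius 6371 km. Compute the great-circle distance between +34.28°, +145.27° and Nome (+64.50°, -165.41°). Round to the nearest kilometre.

4698 km

Δλ = -165.41 − 145.27 = -310.68°; wrapped into (−180°, 180°]: 49.32°.
Δφ = 64.50 − 34.28 = 30.22°.
a = sin²(Δφ/2) + cos φ₁ · cos φ₂ · sin²(Δλ/2) = 0.129877.
c = 2·atan2(√a, √(1−a)) = 0.73736 rad → d = 6371·c ≈ 4697.72 km.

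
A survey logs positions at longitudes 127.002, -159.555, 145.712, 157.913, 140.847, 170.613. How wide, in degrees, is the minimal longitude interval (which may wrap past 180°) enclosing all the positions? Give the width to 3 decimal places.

73.443°

Sort the longitudes: -159.555°, +127.002°, +140.847°, +145.712°, +157.913°, +170.613°.
Eastward gaps between consecutive values (wrapping around): 286.557°, 13.845°, 4.865°, 12.201°, 12.700°, 29.832°.
Largest gap = 286.557° ⇒ minimal covering band is its complement: 360° − 286.557° = 73.443°.
Band runs from +127.002° eastward to -159.555°, crossing the antimeridian.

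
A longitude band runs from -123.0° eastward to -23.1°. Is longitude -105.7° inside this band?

Band width going east from -123.0° to -23.1°: ((-23.1 − -123.0) mod 360) = 99.9°.
Offset of -105.7° east of the west edge: ((-105.7 − -123.0) mod 360) = 17.3°.
17.3° ≤ 99.9° ⇒ inside.

Yes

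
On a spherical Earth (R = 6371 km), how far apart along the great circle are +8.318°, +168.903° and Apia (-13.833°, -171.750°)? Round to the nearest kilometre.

3260 km

Δλ = -171.750 − 168.903 = -340.653°; wrapped into (−180°, 180°]: 19.347°.
Δφ = -13.833 − 8.318 = -22.151°.
a = sin²(Δφ/2) + cos φ₁ · cos φ₂ · sin²(Δλ/2) = 0.064031.
c = 2·atan2(√a, √(1−a)) = 0.51165 rad → d = 6371·c ≈ 3259.73 km.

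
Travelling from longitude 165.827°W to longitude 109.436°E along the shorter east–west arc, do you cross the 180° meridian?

Yes

Naïve |109.436 − -165.827| = 275.263° > 180°, so the shorter arc goes the other way round — across 180°.
Signed shortest Δλ = ((109.436 − -165.827 + 180) mod 360) − 180 = -84.737°.
Going west by 84.737° from -165.827° passes through 180° before reaching +109.436°.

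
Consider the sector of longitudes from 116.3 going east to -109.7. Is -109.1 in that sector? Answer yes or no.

No

Band width going east from +116.3° to -109.7°: ((-109.7 − 116.3) mod 360) = 134.0°.
Offset of -109.1° east of the west edge: ((-109.1 − 116.3) mod 360) = 134.6°.
134.6° > 134.0° ⇒ outside.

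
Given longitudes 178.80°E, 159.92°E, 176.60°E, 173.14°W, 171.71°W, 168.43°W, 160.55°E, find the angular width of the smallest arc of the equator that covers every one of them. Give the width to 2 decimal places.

31.65°

Sort the longitudes: -173.14°, -171.71°, -168.43°, +159.92°, +160.55°, +176.60°, +178.80°.
Eastward gaps between consecutive values (wrapping around): 1.43°, 3.28°, 328.35°, 0.63°, 16.05°, 2.20°, 8.06°.
Largest gap = 328.35° ⇒ minimal covering band is its complement: 360° − 328.35° = 31.65°.
Band runs from +159.92° eastward to -168.43°, crossing the antimeridian.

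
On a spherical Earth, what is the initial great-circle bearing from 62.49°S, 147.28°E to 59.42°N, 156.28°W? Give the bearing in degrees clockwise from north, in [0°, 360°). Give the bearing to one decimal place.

33.2°

Δλ = -156.28 − 147.28 = -303.56°; wrapped into (−180°, 180°]: 56.44°.
θ = atan2( sin Δλ · cos φ₂ , cos φ₁ · sin φ₂ − sin φ₁ · cos φ₂ · cos Δλ )
  = atan2(0.42394, 0.64710) = 33.230° → normalised to [0°, 360°): 33.230°.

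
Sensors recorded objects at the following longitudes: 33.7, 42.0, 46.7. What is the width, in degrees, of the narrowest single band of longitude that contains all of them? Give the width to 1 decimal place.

13.0°

Sort the longitudes: +33.7°, +42.0°, +46.7°.
Eastward gaps between consecutive values (wrapping around): 8.3°, 4.7°, 347.0°.
Largest gap = 347.0° ⇒ minimal covering band is its complement: 360° − 347.0° = 13.0°.
Band runs from +33.7° eastward to +46.7°.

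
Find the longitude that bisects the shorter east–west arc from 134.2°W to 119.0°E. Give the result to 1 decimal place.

172.4°E

Signed shortest Δλ from -134.2° to +119.0° is -106.8°.
Midpoint longitude = -134.2° + (-106.8°)/2 = -134.2° − 53.4° = -187.6°.
Normalise into (−180°, 180°]: +172.4°.
(The naïve average (-134.2 + +119.0)/2 = -7.6° is on the wrong side of the globe.)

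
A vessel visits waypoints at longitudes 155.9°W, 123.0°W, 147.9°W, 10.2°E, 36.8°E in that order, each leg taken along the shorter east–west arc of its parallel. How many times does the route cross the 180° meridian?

0

Leg 1: -155.9° → -123.0°, shortest Δλ = 32.9° (east) — does not cross 180°.
Leg 2: -123.0° → -147.9°, shortest Δλ = -24.9° (west) — does not cross 180°.
Leg 3: -147.9° → +10.2°, shortest Δλ = 158.1° (east) — does not cross 180°.
Leg 4: +10.2° → +36.8°, shortest Δλ = 26.6° (east) — does not cross 180°.
Total crossings: 0.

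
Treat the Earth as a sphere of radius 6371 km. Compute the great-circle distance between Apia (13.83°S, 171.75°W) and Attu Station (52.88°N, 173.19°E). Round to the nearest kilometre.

7557 km

Δλ = 173.19 − -171.75 = 344.94°; wrapped into (−180°, 180°]: -15.06°.
Δφ = 52.88 − -13.83 = 66.71°.
a = sin²(Δφ/2) + cos φ₁ · cos φ₂ · sin²(Δλ/2) = 0.312371.
c = 2·atan2(√a, √(1−a)) = 1.18612 rad → d = 6371·c ≈ 7556.77 km.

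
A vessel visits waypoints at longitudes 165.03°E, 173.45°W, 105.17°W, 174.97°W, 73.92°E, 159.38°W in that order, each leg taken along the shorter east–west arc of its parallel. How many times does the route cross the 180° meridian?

Leg 1: +165.03° → -173.45°, shortest Δλ = 21.52° (east) — crosses 180°.
Leg 2: -173.45° → -105.17°, shortest Δλ = 68.28° (east) — does not cross 180°.
Leg 3: -105.17° → -174.97°, shortest Δλ = -69.8° (west) — does not cross 180°.
Leg 4: -174.97° → +73.92°, shortest Δλ = -111.11° (west) — crosses 180°.
Leg 5: +73.92° → -159.38°, shortest Δλ = 126.7° (east) — crosses 180°.
Total crossings: 3.

3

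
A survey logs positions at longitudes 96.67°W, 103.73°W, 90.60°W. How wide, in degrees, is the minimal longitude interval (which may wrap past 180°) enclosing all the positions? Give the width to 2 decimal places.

13.13°

Sort the longitudes: -103.73°, -96.67°, -90.60°.
Eastward gaps between consecutive values (wrapping around): 7.06°, 6.07°, 346.87°.
Largest gap = 346.87° ⇒ minimal covering band is its complement: 360° − 346.87° = 13.13°.
Band runs from -103.73° eastward to -90.60°.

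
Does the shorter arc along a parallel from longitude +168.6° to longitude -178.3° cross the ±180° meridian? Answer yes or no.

Yes

Naïve |-178.3 − 168.6| = 346.9° > 180°, so the shorter arc goes the other way round — across 180°.
Signed shortest Δλ = ((-178.3 − 168.6 + 180) mod 360) − 180 = 13.1°.
Going east by 13.1° from +168.6° passes through 180° before reaching -178.3°.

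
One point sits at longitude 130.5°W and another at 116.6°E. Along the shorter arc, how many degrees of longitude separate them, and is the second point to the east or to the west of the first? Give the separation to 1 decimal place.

Raw difference: 116.6 − -130.5 = 247.1°.
Normalise into (−180°, 180°]: 247.1° − 360° = -112.9°.
Negative ⇒ the second point lies to the west; separation 112.9°.

112.9° west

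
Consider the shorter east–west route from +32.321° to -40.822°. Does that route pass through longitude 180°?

Signed shortest Δλ = ((-40.822 − 32.321 + 180) mod 360) − 180 = -73.143°.
Going west by 73.143° from +32.321° reaches -40.822° without touching 180°.

No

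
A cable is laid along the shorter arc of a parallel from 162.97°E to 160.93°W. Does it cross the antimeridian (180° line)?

Naïve |-160.93 − 162.97| = 323.9° > 180°, so the shorter arc goes the other way round — across 180°.
Signed shortest Δλ = ((-160.93 − 162.97 + 180) mod 360) − 180 = 36.1°.
Going east by 36.1° from +162.97° passes through 180° before reaching -160.93°.

Yes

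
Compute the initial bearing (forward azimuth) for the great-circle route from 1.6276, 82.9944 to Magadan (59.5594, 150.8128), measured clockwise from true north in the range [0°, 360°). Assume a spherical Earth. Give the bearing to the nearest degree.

29°

Δλ = 150.8128 − 82.9944 = 67.8184°.
θ = atan2( sin Δλ · cos φ₂ , cos φ₁ · sin φ₂ − sin φ₁ · cos φ₂ · cos Δλ )
  = atan2(0.46915, 0.85637) = 28.715° → normalised to [0°, 360°): 28.715°.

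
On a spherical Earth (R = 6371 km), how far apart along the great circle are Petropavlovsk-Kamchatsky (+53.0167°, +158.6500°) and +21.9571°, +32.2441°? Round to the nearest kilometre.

Δλ = 32.2441 − 158.6500 = -126.4059°.
Δφ = 21.9571 − 53.0167 = -31.0596°.
a = sin²(Δφ/2) + cos φ₁ · cos φ₂ · sin²(Δλ/2) = 0.516228.
c = 2·atan2(√a, √(1−a)) = 1.60326 rad → d = 6371·c ≈ 10214.36 km.

10214 km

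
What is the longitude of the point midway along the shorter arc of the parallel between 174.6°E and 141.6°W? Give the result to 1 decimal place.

163.5°W

Signed shortest Δλ from +174.6° to -141.6° is +43.8°.
Midpoint longitude = +174.6° + (+43.8°)/2 = +174.6° + 21.9° = +196.5°.
Normalise into (−180°, 180°]: -163.5°.
(The naïve average (+174.6 + -141.6)/2 = 16.5° is on the wrong side of the globe.)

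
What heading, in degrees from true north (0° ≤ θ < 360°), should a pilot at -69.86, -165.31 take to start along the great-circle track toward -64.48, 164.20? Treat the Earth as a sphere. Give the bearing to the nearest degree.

280°

Δλ = 164.20 − -165.31 = 329.51°; wrapped into (−180°, 180°]: -30.49°.
θ = atan2( sin Δλ · cos φ₂ , cos φ₁ · sin φ₂ − sin φ₁ · cos φ₂ · cos Δλ )
  = atan2(-0.21860, 0.03783) = -80.182° → normalised to [0°, 360°): 279.818°.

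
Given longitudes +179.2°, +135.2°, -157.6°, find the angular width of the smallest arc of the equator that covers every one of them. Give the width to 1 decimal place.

67.2°

Sort the longitudes: -157.6°, +135.2°, +179.2°.
Eastward gaps between consecutive values (wrapping around): 292.8°, 44.0°, 23.2°.
Largest gap = 292.8° ⇒ minimal covering band is its complement: 360° − 292.8° = 67.2°.
Band runs from +135.2° eastward to -157.6°, crossing the antimeridian.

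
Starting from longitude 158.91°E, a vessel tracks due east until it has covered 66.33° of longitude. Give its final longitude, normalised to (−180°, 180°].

134.76°W

Start at +158.91°; shift +66.33° → +225.24°.
+225.24° lies outside (−180°, 180°]; subtract 360° → -134.76°.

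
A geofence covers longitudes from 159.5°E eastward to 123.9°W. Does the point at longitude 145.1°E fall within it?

No

Band width going east from +159.5° to -123.9°: ((-123.9 − 159.5) mod 360) = 76.6°.
Offset of +145.1° east of the west edge: ((145.1 − 159.5) mod 360) = 345.6°.
345.6° > 76.6° ⇒ outside.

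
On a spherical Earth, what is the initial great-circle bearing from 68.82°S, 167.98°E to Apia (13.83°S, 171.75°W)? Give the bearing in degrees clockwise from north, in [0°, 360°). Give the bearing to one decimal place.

Δλ = -171.75 − 167.98 = -339.73°; wrapped into (−180°, 180°]: 20.27°.
θ = atan2( sin Δλ · cos φ₂ , cos φ₁ · sin φ₂ − sin φ₁ · cos φ₂ · cos Δλ )
  = atan2(0.33640, 0.76298) = 23.793° → normalised to [0°, 360°): 23.793°.

23.8°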